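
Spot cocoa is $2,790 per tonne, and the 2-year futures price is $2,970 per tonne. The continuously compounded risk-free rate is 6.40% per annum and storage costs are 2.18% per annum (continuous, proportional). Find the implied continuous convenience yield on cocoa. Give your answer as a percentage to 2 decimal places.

F = S·e^((r+u−y)T) ⇒ (r+u−y) = ln(F/S)/T
ln(2970/2790) = 0.062520; /T ⇒ 0.031260
y = r + u − ln(F/S)/T = 0.0640 + 0.0218 − 0.031260 = 0.054540
y = 5.45%

5.45%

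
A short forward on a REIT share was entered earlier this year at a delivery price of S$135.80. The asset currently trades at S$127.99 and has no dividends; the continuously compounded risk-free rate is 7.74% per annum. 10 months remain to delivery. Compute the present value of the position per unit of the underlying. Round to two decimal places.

Current fair forward for the remaining 10 months: F = S·e^(r·T), r = 0.0774
F = 127.99 · e^(0.0774 × 10/12) = 127.99 × 1.066626 = 136.5175
Value of long forward = (F − K)·e^(−rT) = (136.5175 − 135.80) · e^(−0.0774·10/12)
= 0.7175 × 0.937536 = 0.67
Short position value = −(long value) = -S$0.67

-S$0.67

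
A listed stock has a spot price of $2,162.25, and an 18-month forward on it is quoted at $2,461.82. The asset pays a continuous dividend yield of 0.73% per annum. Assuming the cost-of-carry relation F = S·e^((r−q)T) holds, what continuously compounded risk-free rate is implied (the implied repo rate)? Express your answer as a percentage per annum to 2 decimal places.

9.38%

From F = S·e^((r−q)T): (r − q) = ln(F/S)/T
ln(2461.82/2162.25) = ln(1.138545) = 0.129751
(r − q) = 0.129751 / (18/12) = 0.086501
r = ln(F/S)/T + q = 0.086501 + 0.0073 = 0.093801
r = 9.38%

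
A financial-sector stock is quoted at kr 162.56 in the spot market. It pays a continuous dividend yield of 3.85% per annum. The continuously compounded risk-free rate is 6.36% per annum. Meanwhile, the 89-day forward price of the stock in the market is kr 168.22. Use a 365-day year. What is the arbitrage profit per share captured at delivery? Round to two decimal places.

kr 4.66 per share

Fair forward: F* = S·e^(carry·T), with carry = (r − q) = 0.0636 − 0.0385 = 0.0251
F* = 162.56 · e^(0.0251 × 89/365) = 162.56 · e^0.006120 = 162.56 × 1.006139 = kr 163.5580
Market kr 168.22 > fair kr 163.5580: forward overpriced → cash-and-carry (buy spot, short the forward).
At maturity, profit = |F_mkt − F*| = |168.22 − 163.5580| = kr 4.66 per share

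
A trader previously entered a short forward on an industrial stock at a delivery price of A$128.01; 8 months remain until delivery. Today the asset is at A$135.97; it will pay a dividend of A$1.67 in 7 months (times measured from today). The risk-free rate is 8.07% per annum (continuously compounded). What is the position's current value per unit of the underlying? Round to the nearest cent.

PV(remaining dividends) I = 1.67·e^(−0.0807·7/12) = 1.5932
Current forward F = (S − I)·e^(rT) = (135.97 − 1.5932)·e^(0.0807·8/12) = 134.3768 × 1.055274 = 141.8043
Value (long) = (F − K)·e^(−rT) = (141.8043 − 128.01) × 0.947622 = 13.0718
Short position value = −(long value) = -A$13.07

-A$13.07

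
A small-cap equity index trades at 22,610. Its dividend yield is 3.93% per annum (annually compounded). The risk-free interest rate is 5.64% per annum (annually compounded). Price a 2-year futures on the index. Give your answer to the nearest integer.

23,360

F = S · (1+r)^T / (1+q)^T
= 22610 × 1.115981 / 1.080144 = 22610 × 1.033178
F = 23,360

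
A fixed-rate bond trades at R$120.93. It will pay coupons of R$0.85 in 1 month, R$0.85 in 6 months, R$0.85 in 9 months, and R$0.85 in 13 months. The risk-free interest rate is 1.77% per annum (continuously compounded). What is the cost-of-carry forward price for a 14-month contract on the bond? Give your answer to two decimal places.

R$120.02

PV(coupons) I = 0.85·e^(−0.0177·1/12) + 0.85·e^(−0.0177·6/12) + 0.85·e^(−0.0177·9/12) + 0.85·e^(−0.0177·13/12)
I = 0.8487 + 0.8425 + 0.8388 + 0.8339 = 3.3639
F = (S − I)·e^(rT) = (120.93 − 3.3639) · e^(0.0177·14/12)
= 117.5661 · e^0.020650 = 117.5661 × 1.020865 = R$120.02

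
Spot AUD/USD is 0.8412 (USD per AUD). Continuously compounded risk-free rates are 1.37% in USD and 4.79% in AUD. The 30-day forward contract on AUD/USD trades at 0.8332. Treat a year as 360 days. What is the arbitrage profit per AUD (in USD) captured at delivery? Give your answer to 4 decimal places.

Fair forward: F* = S·e^(carry·T), with carry = (r_USD − r_AUD) = 0.0137 − 0.0479 = -0.0342
F* = 0.8412 · e^(-0.0342 × 30/360) = 0.8412 · e^-0.002850 = 0.8412 × 0.997154 = 0.8388
Market 0.8332 < fair 0.8388: forward underpriced → reverse cash-and-carry (short spot, go long the forward).
At maturity, profit = |F_mkt − F*| = |0.8332 − 0.8388| = 0.0056 per AUD (in USD)

0.0056 per AUD (in USD)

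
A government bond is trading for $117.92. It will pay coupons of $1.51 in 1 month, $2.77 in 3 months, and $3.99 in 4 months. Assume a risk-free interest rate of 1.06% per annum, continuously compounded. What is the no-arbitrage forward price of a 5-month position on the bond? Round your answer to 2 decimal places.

$110.16

PV(coupons) I = 1.51·e^(−0.0106·1/12) + 2.77·e^(−0.0106·3/12) + 3.99·e^(−0.0106·4/12)
I = 1.5087 + 2.7627 + 3.9759 = 8.2473
F = (S − I)·e^(rT) = (117.92 − 8.2473) · e^(0.0106·5/12)
= 109.6727 · e^0.004417 = 109.6727 × 1.004427 = $110.16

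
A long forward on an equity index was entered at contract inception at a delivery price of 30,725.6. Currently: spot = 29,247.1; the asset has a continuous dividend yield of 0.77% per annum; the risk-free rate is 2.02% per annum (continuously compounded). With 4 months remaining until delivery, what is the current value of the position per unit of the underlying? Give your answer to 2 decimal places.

-1347.28

Current fair forward for the remaining 4 months: F = S·e^((r − q)·T), (r − q) = 0.0202 − 0.0077 = 0.0125
F = 29247.1 · e^(0.0125 × 4/12) = 29247.1 × 1.00417536 = 29369.2172
Value of long forward = (F − K)·e^(−rT) = (29369.2172 − 30725.6) · e^(−0.0202·4/12)
= -1356.3828 × 0.99328928 = -1347.28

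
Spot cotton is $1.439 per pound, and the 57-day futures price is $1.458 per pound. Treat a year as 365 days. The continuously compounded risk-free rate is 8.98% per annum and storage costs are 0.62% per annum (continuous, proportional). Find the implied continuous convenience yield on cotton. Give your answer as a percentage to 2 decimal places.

F = S·e^((r+u−y)T) ⇒ (r+u−y) = ln(F/S)/T
ln(1.458/1.439) = 0.013117; /T ⇒ 0.083995
y = r + u − ln(F/S)/T = 0.0898 + 0.0062 − 0.083995 = 0.012005
y = 1.20%

1.20%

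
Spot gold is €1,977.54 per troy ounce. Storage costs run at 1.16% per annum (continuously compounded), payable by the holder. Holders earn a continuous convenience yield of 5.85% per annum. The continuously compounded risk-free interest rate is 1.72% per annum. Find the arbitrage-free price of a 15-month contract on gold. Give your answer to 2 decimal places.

€1,905.47 per troy ounce

Net carry = r + u − y = 0.0172 + 0.0116 − 0.0585 = -0.0297
F = S·e^((r+u−y)T) = 1977.54 · e^(-0.0297 × 15/12) = 1977.54 · e^-0.03712500
= 1977.54 × 0.96355568 = €1,905.47 per troy ounce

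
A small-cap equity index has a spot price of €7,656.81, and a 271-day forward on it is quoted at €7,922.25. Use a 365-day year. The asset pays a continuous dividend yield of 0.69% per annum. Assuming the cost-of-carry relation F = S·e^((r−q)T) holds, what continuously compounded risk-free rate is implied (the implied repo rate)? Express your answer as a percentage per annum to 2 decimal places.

From F = S·e^((r−q)T): (r − q) = ln(F/S)/T
ln(7922.25/7656.81) = ln(1.034667) = 0.034080
(r − q) = 0.034080 / (271/365) = 0.045901
r = ln(F/S)/T + q = 0.045901 + 0.0069 = 0.052801
r = 5.28%

5.28%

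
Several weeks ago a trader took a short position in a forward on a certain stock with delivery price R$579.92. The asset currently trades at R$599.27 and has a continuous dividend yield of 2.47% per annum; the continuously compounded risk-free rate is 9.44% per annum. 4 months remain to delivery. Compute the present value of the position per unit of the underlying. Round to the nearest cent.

Current fair forward for the remaining 4 months: F = S·e^((r − q)·T), (r − q) = 0.0944 − 0.0247 = 0.0697
F = 599.27 · e^(0.0697 × 4/12) = 599.27 × 1.023505 = 613.3558
Value of long forward = (F − K)·e^(−rT) = (613.3558 − 579.92) · e^(−0.0944·4/12)
= 33.4358 × 0.969023 = 32.40
Short position value = −(long value) = -R$32.40

-R$32.40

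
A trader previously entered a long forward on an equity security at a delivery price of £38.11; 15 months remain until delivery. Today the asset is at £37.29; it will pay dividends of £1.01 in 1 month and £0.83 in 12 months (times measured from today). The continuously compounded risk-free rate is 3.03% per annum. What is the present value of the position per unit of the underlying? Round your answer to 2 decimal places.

-£1.22

PV(remaining dividends) I = 1.01·e^(−0.0303·1/12) + 0.83·e^(−0.0303·12/12) = 1.8127
Current forward F = (S − I)·e^(rT) = (37.29 − 1.8127)·e^(0.0303·15/12) = 35.4773 × 1.038601 = 36.8468
Value (long) = (F − K)·e^(−rT) = (36.8468 − 38.11) × 0.962833 = -1.2163
Value = -£1.22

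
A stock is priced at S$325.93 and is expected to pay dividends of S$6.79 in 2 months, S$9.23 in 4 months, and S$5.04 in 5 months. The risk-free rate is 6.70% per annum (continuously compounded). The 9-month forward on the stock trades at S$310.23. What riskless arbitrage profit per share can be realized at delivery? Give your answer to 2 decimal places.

S$10.79 per share

PV(dividends) I = 6.79·e^(−0.0670·2/12) + 9.23·e^(−0.0670·4/12) + 5.04·e^(−0.0670·5/12) = 20.6420
Fair forward F* = (S − I)·e^(rT) = (325.93 − 20.6420)·e^0.050250 = 305.2880 × 1.051534 = 321.0207
Market S$310.23 < fair 321.0207: forward underpriced → reverse cash-and-carry (short the stock, invest proceeds at r, pay the dividends, go long the forward).
Profit at T = |F_mkt − F*| = |310.23 − 321.0207| = S$10.79 per share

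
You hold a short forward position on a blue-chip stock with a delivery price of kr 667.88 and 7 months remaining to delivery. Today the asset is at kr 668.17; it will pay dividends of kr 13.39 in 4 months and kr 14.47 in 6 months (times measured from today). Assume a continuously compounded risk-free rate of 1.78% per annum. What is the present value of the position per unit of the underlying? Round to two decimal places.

PV(remaining dividends) I = 13.39·e^(−0.0178·4/12) + 14.47·e^(−0.0178·6/12) = 27.6526
Current forward F = (S − I)·e^(rT) = (668.17 − 27.6526)·e^(0.0178·7/12) = 640.5174 × 1.010437 = 647.2025
Value (long) = (F − K)·e^(−rT) = (647.2025 − 667.88) × 0.989670 = -20.4639
Short position value = −(long value) = kr 20.46

kr 20.46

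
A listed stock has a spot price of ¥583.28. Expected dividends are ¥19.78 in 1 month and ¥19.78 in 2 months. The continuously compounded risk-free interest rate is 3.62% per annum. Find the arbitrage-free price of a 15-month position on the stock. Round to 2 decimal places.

¥569.08

PV(dividends) I = 19.78·e^(−0.0362·1/12) + 19.78·e^(−0.0362·2/12)
I = 19.7204 + 19.6610 = 39.3814
F = (S − I)·e^(rT) = (583.28 − 39.3814) · e^(0.0362·15/12)
= 543.8986 · e^0.045250 = 543.8986 × 1.046289 = ¥569.08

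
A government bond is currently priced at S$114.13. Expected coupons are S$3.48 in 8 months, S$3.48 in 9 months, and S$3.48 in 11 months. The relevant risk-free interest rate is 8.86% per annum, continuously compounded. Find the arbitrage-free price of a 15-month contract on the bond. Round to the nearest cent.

S$116.61

PV(coupons) I = 3.48·e^(−0.0886·8/12) + 3.48·e^(−0.0886·9/12) + 3.48·e^(−0.0886·11/12)
I = 3.2804 + 3.2563 + 3.2085 = 9.7452
F = (S − I)·e^(rT) = (114.13 − 9.7452) · e^(0.0886·15/12)
= 104.3848 · e^0.110750 = 104.3848 × 1.117116 = S$116.61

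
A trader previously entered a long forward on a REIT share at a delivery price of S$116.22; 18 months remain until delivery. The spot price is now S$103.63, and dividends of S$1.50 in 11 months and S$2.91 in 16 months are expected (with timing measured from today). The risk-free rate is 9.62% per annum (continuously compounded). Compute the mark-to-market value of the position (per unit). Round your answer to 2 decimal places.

PV(remaining dividends) I = 1.50·e^(−0.0962·11/12) + 2.91·e^(−0.0962·16/12) = 3.9331
Current forward F = (S − I)·e^(rT) = (103.63 − 3.9331)·e^(0.0962·18/12) = 99.6969 × 1.155231 = 115.1729
Value (long) = (F − K)·e^(−rT) = (115.1729 − 116.22) × 0.865628 = -0.9064
Value = -S$0.91

-S$0.91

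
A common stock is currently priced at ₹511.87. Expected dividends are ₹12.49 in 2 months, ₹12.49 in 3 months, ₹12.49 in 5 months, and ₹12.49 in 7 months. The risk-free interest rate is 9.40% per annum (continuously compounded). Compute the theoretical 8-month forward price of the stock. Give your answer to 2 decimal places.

₹493.52

PV(dividends) I = 12.49·e^(−0.0940·2/12) + 12.49·e^(−0.0940·3/12) + 12.49·e^(−0.0940·5/12) + 12.49·e^(−0.0940·7/12)
I = 12.2958 + 12.1999 + 12.0103 + 11.8236 = 48.3296
F = (S − I)·e^(rT) = (511.87 − 48.3296) · e^(0.0940·8/12)
= 463.5404 · e^0.062667 = 463.5404 × 1.064672 = ₹493.52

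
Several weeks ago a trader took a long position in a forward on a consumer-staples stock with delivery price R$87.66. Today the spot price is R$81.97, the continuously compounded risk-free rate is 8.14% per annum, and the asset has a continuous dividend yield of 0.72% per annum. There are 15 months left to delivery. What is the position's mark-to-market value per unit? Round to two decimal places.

Current fair forward for the remaining 15 months: F = S·e^((r − q)·T), (r − q) = 0.0814 − 0.0072 = 0.0742
F = 81.97 · e^(0.0742 × 15/12) = 81.97 × 1.097187 = 89.9364
Value of long forward = (F − K)·e^(−rT) = (89.9364 − 87.66) · e^(−0.0814·15/12)
= 2.2764 × 0.903255 = 2.06

R$2.06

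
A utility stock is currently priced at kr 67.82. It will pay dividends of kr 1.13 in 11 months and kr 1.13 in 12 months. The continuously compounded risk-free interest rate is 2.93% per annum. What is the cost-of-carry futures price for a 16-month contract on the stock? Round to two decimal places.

kr 68.24

PV(dividends) I = 1.13·e^(−0.0293·11/12) + 1.13·e^(−0.0293·12/12)
I = 1.1001 + 1.0974 = 2.1975
F = (S − I)·e^(rT) = (67.82 − 2.1975) · e^(0.0293·16/12)
= 65.6225 · e^0.039067 = 65.6225 × 1.039840 = kr 68.24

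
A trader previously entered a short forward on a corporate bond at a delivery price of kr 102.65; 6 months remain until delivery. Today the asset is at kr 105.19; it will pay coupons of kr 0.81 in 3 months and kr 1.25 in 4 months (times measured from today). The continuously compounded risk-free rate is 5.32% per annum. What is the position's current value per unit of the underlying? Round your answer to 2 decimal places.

-kr 3.21

PV(remaining coupons) I = 0.81·e^(−0.0532·3/12) + 1.25·e^(−0.0532·4/12) = 2.0273
Current forward F = (S − I)·e^(rT) = (105.19 − 2.0273)·e^(0.0532·6/12) = 103.1627 × 1.026957 = 105.9437
Value (long) = (F − K)·e^(−rT) = (105.9437 − 102.65) × 0.973751 = 3.2072
Short position value = −(long value) = -kr 3.21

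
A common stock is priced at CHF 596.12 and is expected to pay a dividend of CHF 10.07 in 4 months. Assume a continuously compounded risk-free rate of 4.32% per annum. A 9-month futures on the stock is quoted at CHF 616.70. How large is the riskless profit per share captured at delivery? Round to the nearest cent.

CHF 11.20 per share

PV(dividends) I = 10.07·e^(−0.0432·4/12) = 9.9260
Fair futures F* = (S − I)·e^(rT) = (596.12 − 9.9260)·e^0.032400 = 586.1940 × 1.032931 = 605.4980
Market CHF 616.70 > fair 605.4980: forward overpriced → cash-and-carry (borrow at r, buy the stock and collect the dividends, short the forward).
Profit at T = |F_mkt − F*| = |616.70 − 605.4980| = CHF 11.20 per share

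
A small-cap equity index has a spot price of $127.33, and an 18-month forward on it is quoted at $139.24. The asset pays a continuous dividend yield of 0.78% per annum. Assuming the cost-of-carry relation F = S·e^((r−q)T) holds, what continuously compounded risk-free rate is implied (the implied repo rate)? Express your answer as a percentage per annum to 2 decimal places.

6.74%

From F = S·e^((r−q)T): (r − q) = ln(F/S)/T
ln(139.24/127.33) = ln(1.093536) = 0.089416
(r − q) = 0.089416 / (18/12) = 0.059611
r = ln(F/S)/T + q = 0.059611 + 0.0078 = 0.067411
r = 6.74%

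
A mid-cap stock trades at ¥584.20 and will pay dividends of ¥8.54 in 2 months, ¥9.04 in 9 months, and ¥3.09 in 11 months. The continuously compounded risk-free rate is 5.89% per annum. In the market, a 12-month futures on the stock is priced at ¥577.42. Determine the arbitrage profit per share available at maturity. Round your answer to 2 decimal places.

¥20.97 per share

PV(dividends) I = 8.54·e^(−0.0589·2/12) + 9.04·e^(−0.0589·9/12) + 3.09·e^(−0.0589·11/12) = 20.0335
Fair futures F* = (S − I)·e^(rT) = (584.20 − 20.0335)·e^0.058900 = 564.1665 × 1.060669 = 598.3939
Market ¥577.42 < fair 598.3939: forward underpriced → reverse cash-and-carry (short the stock, invest proceeds at r, pay the dividends, go long the forward).
Profit at T = |F_mkt − F*| = |577.42 − 598.3939| = ¥20.97 per share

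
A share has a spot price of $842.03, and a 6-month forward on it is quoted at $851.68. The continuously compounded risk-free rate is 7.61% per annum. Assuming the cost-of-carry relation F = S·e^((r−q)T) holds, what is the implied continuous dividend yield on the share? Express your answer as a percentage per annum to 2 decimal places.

From F = S·e^((r−q)T): (r − q) = ln(F/S)/T
ln(851.68/842.03) = ln(1.011460) = 0.011395
(r − q) = 0.011395 / (6/12) = 0.022790
q = r − ln(F/S)/T = 0.0761 − 0.022790 = 0.053310
q = 5.33%

5.33%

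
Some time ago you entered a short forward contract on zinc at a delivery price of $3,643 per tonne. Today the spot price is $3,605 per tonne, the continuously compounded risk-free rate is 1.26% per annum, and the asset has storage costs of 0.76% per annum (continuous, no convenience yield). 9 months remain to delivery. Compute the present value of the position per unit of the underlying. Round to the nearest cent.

Current fair forward for the remaining 9 months: F = S·e^((r + u)·T), (r + u) = 0.0126 + 0.0076 = 0.0202
F = 3605 · e^(0.0202 × 9/12) = 3605 × 1.01526534 = 3660.0316
Value of long forward = (F − K)·e^(−rT) = (3660.0316 − 3643) · e^(−0.0126·9/12)
= 17.0316 × 0.99059451 = 16.87
Short position value = −(long value) = -$16.87

-$16.87 per tonne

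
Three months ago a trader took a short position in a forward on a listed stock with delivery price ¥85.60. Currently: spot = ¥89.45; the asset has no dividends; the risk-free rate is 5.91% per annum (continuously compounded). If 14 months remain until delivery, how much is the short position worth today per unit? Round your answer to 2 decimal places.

Current fair forward for the remaining 14 months: F = S·e^(r·T), r = 0.0591
F = 89.45 · e^(0.0591 × 14/12) = 89.45 × 1.071383 = 95.8352
Value of long forward = (F − K)·e^(−rT) = (95.8352 − 85.60) · e^(−0.0591·14/12)
= 10.2352 × 0.933373 = 9.55
Short position value = −(long value) = -¥9.55

-¥9.55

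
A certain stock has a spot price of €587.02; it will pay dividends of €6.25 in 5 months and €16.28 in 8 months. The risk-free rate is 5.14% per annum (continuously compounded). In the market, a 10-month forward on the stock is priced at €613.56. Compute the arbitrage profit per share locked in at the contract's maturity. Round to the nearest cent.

PV(dividends) I = 6.25·e^(−0.0514·5/12) + 16.28·e^(−0.0514·8/12) = 21.8492
Fair forward F* = (S − I)·e^(rT) = (587.02 − 21.8492)·e^0.042833 = 565.1708 × 1.043764 = 589.9049
Market €613.56 > fair 589.9049: forward overpriced → cash-and-carry (borrow at r, buy the stock and collect the dividends, short the forward).
Profit at T = |F_mkt − F*| = |613.56 − 589.9049| = €23.66 per share

€23.66 per share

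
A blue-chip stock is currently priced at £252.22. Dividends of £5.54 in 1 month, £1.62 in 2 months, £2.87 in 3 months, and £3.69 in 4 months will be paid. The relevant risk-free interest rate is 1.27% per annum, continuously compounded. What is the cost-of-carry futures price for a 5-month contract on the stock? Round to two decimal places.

£239.80

PV(dividends) I = 5.54·e^(−0.0127·1/12) + 1.62·e^(−0.0127·2/12) + 2.87·e^(−0.0127·3/12) + 3.69·e^(−0.0127·4/12)
I = 5.5341 + 1.6166 + 2.8609 + 3.6744 = 13.6860
F = (S − I)·e^(rT) = (252.22 − 13.6860) · e^(0.0127·5/12)
= 238.5340 · e^0.005292 = 238.5340 × 1.005306 = £239.80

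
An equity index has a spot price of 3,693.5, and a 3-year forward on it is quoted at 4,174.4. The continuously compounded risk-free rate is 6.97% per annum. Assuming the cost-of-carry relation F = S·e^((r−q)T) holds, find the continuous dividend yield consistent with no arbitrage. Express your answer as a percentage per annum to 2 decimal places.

2.89%

From F = S·e^((r−q)T): (r − q) = ln(F/S)/T
ln(4174.4/3693.5) = ln(1.130202) = 0.122396
(r − q) = 0.122396 / (3) = 0.040799
q = r − ln(F/S)/T = 0.0697 − 0.040799 = 0.028901
q = 2.89%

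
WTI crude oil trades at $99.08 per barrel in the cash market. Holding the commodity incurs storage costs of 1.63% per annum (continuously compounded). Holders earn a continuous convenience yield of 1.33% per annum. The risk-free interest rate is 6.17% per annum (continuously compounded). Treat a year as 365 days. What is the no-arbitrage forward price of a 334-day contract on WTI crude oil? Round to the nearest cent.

Net carry = r + u − y = 0.0617 + 0.0163 − 0.0133 = 0.0647
F = S·e^((r+u−y)T) = 99.08 · e^(0.0647 × 334/365) = 99.08 · e^0.059205
= 99.08 × 1.060993 = $105.12 per barrel

$105.12 per barrel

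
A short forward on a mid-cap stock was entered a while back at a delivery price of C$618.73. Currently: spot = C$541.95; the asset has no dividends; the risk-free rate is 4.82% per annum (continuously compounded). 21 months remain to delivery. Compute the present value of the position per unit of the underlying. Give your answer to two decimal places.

C$26.73

Current fair forward for the remaining 21 months: F = S·e^(r·T), r = 0.0482
F = 541.95 · e^(0.0482 × 21/12) = 541.95 × 1.088010 = 589.6470
Value of long forward = (F − K)·e^(−rT) = (589.6470 − 618.73) · e^(−0.0482·21/12)
= -29.0830 × 0.919110 = -26.73
Short position value = −(long value) = C$26.73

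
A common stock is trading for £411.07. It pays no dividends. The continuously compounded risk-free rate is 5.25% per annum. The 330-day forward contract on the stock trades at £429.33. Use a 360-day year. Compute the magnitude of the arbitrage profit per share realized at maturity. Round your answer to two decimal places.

£2.01 per share

Fair forward: F* = S·e^(carry·T), with carry = r = 0.0525
F* = 411.07 · e^(0.0525 × 330/360) = 411.07 · e^0.048125 = 411.07 × 1.049302 = £431.3366
Market £429.33 < fair £431.3366: forward underpriced → reverse cash-and-carry (short spot, go long the forward).
At maturity, profit = |F_mkt − F*| = |429.33 − 431.3366| = £2.01 per share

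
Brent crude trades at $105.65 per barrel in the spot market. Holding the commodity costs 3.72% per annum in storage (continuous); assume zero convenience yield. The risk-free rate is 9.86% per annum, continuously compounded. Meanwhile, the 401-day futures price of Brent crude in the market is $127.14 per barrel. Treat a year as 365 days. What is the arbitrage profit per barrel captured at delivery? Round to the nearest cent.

Fair futures: F* = S·e^(carry·T), with carry = (r + u) = 0.0986 + 0.0372 = 0.1358
F* = 105.65 · e^(0.1358 × 401/365) = 105.65 · e^0.149194 = 105.65 × 1.160898 = $122.6489
Market $127.14 > fair $122.6489: forward overpriced → cash-and-carry (buy spot, short the forward).
At maturity, profit = |F_mkt − F*| = |127.14 − 122.6489| = $4.49 per barrel

$4.49 per barrel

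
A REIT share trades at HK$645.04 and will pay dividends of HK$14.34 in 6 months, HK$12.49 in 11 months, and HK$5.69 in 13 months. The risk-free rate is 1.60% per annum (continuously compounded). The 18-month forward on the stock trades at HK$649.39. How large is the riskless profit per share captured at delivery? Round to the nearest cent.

HK$21.59 per share

PV(dividends) I = 14.34·e^(−0.0160·6/12) + 12.49·e^(−0.0160·11/12) + 5.69·e^(−0.0160·13/12) = 32.1261
Fair forward F* = (S − I)·e^(rT) = (645.04 − 32.1261)·e^0.024000 = 612.9139 × 1.024290 = 627.8016
Market HK$649.39 > fair 627.8016: forward overpriced → cash-and-carry (borrow at r, buy the stock and collect the dividends, short the forward).
Profit at T = |F_mkt − F*| = |649.39 − 627.8016| = HK$21.59 per share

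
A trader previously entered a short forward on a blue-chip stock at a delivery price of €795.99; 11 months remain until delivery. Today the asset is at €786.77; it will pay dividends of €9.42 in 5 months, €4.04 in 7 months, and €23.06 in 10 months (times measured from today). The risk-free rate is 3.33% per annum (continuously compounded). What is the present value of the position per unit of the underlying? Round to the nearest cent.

€20.97

PV(remaining dividends) I = 9.42·e^(−0.0333·5/12) + 4.04·e^(−0.0333·7/12) + 23.06·e^(−0.0333·10/12) = 35.6814
Current forward F = (S − I)·e^(rT) = (786.77 − 35.6814)·e^(0.0333·11/12) = 751.0886 × 1.030996 = 774.3693
Value (long) = (F − K)·e^(−rT) = (774.3693 − 795.99) × 0.969936 = -20.9707
Short position value = −(long value) = €20.97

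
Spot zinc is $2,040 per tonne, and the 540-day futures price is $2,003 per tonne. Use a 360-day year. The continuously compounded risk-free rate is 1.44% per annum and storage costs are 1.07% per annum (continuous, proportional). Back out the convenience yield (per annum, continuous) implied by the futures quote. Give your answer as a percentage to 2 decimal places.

3.73%

F = S·e^((r+u−y)T) ⇒ (r+u−y) = ln(F/S)/T
ln(2003/2040) = -0.018304; /T ⇒ -0.012203
y = r + u − ln(F/S)/T = 0.0144 + 0.0107 + 0.012203 = 0.037303
y = 3.73%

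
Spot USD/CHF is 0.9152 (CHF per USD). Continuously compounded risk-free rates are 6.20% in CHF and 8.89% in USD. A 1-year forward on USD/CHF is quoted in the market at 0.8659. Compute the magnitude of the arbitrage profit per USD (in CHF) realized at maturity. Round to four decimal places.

0.0250 per USD (in CHF)

Fair forward: F* = S·e^(carry·T), with carry = (r_CHF − r_USD) = 0.0620 − 0.0889 = -0.0269
F* = 0.9152 · e^(-0.0269 × 1) = 0.9152 · e^-0.026900 = 0.9152 × 0.973459 = 0.8909
Market 0.8659 < fair 0.8909: forward underpriced → reverse cash-and-carry (short spot, go long the forward).
At maturity, profit = |F_mkt − F*| = |0.8659 − 0.8909| = 0.0250 per USD (in CHF)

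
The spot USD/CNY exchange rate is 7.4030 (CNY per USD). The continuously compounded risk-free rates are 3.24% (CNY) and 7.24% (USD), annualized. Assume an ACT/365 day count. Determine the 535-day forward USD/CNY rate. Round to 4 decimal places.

6.9814

F = S·e^((r_CNY − r_USD)T) = 7.4030 · e^((0.0324 − 0.0724) × 535/365)
= 7.4030 · e^-0.058630 = 7.4030 × 0.943056
F = 6.9814 CNY per USD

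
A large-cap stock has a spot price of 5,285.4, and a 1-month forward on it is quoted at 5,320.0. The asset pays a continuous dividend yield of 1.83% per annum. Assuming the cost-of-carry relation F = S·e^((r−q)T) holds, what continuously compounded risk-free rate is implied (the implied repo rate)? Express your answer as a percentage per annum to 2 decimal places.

From F = S·e^((r−q)T): (r − q) = ln(F/S)/T
ln(5320.0/5285.4) = ln(1.006546) = 0.006525
(r − q) = 0.006525 / (1/12) = 0.078300
r = ln(F/S)/T + q = 0.078300 + 0.0183 = 0.096600
r = 9.66%

9.66%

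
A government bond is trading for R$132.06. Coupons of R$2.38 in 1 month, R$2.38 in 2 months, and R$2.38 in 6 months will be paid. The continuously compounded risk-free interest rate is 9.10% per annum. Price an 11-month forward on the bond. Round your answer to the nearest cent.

R$135.96

PV(coupons) I = 2.38·e^(−0.0910·1/12) + 2.38·e^(−0.0910·2/12) + 2.38·e^(−0.0910·6/12)
I = 2.3620 + 2.3442 + 2.2741 = 6.9803
F = (S − I)·e^(rT) = (132.06 − 6.9803) · e^(0.0910·11/12)
= 125.0797 · e^0.083417 = 125.0797 × 1.086995 = R$135.96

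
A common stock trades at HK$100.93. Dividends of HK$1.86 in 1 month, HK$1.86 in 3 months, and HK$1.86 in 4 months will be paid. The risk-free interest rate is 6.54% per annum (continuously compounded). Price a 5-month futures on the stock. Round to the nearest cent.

HK$98.07

PV(dividends) I = 1.86·e^(−0.0654·1/12) + 1.86·e^(−0.0654·3/12) + 1.86·e^(−0.0654·4/12)
I = 1.8499 + 1.8298 + 1.8199 = 5.4996
F = (S − I)·e^(rT) = (100.93 − 5.4996) · e^(0.0654·5/12)
= 95.4304 · e^0.027250 = 95.4304 × 1.027625 = HK$98.07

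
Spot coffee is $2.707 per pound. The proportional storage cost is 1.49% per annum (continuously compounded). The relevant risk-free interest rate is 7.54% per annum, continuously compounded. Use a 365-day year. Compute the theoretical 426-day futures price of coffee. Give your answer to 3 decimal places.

Net carry = r + u − y = 0.0754 + 0.0149 − 0.0000 = 0.0903
F = S·e^((r+u−y)T) = 2.707 · e^(0.0903 × 426/365) = 2.707 · e^0.105391
= 2.707 × 1.111145 = $3.008 per pound

$3.008 per pound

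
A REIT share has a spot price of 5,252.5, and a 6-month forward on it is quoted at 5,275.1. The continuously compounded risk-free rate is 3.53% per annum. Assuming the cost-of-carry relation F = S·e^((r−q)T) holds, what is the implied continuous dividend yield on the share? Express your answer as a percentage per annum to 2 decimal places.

From F = S·e^((r−q)T): (r − q) = ln(F/S)/T
ln(5275.1/5252.5) = ln(1.004303) = 0.004294
(r − q) = 0.004294 / (6/12) = 0.008588
q = r − ln(F/S)/T = 0.0353 − 0.008588 = 0.026712
q = 2.67%

2.67%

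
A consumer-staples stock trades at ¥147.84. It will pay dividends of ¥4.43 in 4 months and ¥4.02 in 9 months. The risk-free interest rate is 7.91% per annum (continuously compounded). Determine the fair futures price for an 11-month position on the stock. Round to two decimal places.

¥150.25

PV(dividends) I = 4.43·e^(−0.0791·4/12) + 4.02·e^(−0.0791·9/12)
I = 4.3147 + 3.7884 = 8.1031
F = (S − I)·e^(rT) = (147.84 − 8.1031) · e^(0.0791·11/12)
= 139.7369 · e^0.072508 = 139.7369 × 1.075201 = ¥150.25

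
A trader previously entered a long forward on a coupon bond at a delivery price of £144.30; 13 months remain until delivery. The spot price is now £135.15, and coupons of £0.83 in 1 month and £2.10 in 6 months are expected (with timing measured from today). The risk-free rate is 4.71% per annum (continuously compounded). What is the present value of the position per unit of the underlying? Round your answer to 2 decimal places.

-£4.85

PV(remaining coupons) I = 0.83·e^(−0.0471·1/12) + 2.10·e^(−0.0471·6/12) = 2.8779
Current forward F = (S − I)·e^(rT) = (135.15 − 2.8779)·e^(0.0471·13/12) = 132.2721 × 1.052349 = 139.1964
Value (long) = (F − K)·e^(−rT) = (139.1964 − 144.30) × 0.950255 = -4.8497
Value = -£4.85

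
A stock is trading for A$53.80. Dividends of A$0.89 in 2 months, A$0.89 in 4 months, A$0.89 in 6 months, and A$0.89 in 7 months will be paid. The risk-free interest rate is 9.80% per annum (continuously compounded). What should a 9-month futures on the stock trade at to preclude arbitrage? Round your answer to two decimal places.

A$54.22

PV(dividends) I = 0.89·e^(−0.0980·2/12) + 0.89·e^(−0.0980·4/12) + 0.89·e^(−0.0980·6/12) + 0.89·e^(−0.0980·7/12)
I = 0.8756 + 0.8614 + 0.8474 + 0.8405 = 3.4249
F = (S − I)·e^(rT) = (53.80 − 3.4249) · e^(0.0980·9/12)
= 50.3751 · e^0.073500 = 50.3751 × 1.076269 = A$54.22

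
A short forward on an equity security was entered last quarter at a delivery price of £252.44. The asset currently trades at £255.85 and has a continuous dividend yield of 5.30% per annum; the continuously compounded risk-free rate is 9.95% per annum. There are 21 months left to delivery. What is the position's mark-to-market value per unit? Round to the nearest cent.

Current fair forward for the remaining 21 months: F = S·e^((r − q)·T), (r − q) = 0.0995 − 0.0530 = 0.0465
F = 255.85 · e^(0.0465 × 21/12) = 255.85 × 1.084778 = 277.5405
Value of long forward = (F − K)·e^(−rT) = (277.5405 − 252.44) · e^(−0.0995·21/12)
= 25.1005 × 0.840192 = 21.09
Short position value = −(long value) = -£21.09

-£21.09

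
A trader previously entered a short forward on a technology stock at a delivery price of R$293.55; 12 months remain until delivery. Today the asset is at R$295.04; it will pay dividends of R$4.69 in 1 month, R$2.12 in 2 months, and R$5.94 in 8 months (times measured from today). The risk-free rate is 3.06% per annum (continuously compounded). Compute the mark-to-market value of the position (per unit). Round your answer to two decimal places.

R$2.27

PV(remaining dividends) I = 4.69·e^(−0.0306·1/12) + 2.12·e^(−0.0306·2/12) + 5.94·e^(−0.0306·8/12) = 12.6073
Current forward F = (S − I)·e^(rT) = (295.04 − 12.6073)·e^(0.0306·12/12) = 282.4327 × 1.031073 = 291.2087
Value (long) = (F − K)·e^(−rT) = (291.2087 − 293.55) × 0.969863 = -2.2707
Short position value = −(long value) = R$2.27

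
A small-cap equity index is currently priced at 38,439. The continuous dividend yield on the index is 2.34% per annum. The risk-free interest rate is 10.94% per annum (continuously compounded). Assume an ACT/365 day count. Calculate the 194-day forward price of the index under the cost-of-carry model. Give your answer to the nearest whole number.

40,237

F = S·e^((r − q)T) = 38439 · e^((0.1094 − 0.0234) × 194/365)
= 38439 · e^0.045710 = 38439 × 1.046771
F = 40,237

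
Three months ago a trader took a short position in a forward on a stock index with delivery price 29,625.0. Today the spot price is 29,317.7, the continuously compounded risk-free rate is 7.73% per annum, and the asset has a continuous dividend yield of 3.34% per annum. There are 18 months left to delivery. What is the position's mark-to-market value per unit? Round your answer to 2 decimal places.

-1503.42

Current fair forward for the remaining 18 months: F = S·e^((r − q)·T), (r − q) = 0.0773 − 0.0334 = 0.0439
F = 29317.7 · e^(0.0439 × 18/12) = 29317.7 × 1.06806650 = 31313.2532
Value of long forward = (F − K)·e^(−rT) = (31313.2532 − 29625.0) · e^(−0.0773·18/12)
= 1688.2532 × 0.89051975 = 1503.42
Short position value = −(long value) = -1503.42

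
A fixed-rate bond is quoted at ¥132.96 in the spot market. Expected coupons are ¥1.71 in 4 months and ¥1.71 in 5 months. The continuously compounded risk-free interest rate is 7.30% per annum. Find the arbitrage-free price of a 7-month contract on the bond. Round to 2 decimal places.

PV(coupons) I = 1.71·e^(−0.0730·4/12) + 1.71·e^(−0.0730·5/12)
I = 1.6689 + 1.6588 = 3.3277
F = (S − I)·e^(rT) = (132.96 − 3.3277) · e^(0.0730·7/12)
= 129.6323 · e^0.042583 = 129.6323 × 1.043503 = ¥135.27

¥135.27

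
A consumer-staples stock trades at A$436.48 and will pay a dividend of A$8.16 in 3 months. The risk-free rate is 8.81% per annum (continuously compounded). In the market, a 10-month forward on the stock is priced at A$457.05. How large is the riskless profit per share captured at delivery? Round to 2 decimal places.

A$4.09 per share

PV(dividends) I = 8.16·e^(−0.0881·3/12) = 7.9822
Fair forward F* = (S − I)·e^(rT) = (436.48 − 7.9822)·e^0.073417 = 428.4978 × 1.076179 = 461.1403
Market A$457.05 < fair 461.1403: forward underpriced → reverse cash-and-carry (short the stock, invest proceeds at r, pay the dividends, go long the forward).
Profit at T = |F_mkt − F*| = |457.05 − 461.1403| = A$4.09 per share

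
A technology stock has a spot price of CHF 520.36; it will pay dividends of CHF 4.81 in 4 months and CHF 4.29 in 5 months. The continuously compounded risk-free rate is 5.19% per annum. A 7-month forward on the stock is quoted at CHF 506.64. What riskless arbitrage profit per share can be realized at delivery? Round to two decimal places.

PV(dividends) I = 4.81·e^(−0.0519·4/12) + 4.29·e^(−0.0519·5/12) = 8.9257
Fair forward F* = (S − I)·e^(rT) = (520.36 − 8.9257)·e^0.030275 = 511.4343 × 1.030738 = 527.1548
Market CHF 506.64 < fair 527.1548: forward underpriced → reverse cash-and-carry (short the stock, invest proceeds at r, pay the dividends, go long the forward).
Profit at T = |F_mkt − F*| = |506.64 − 527.1548| = CHF 20.51 per share

CHF 20.51 per share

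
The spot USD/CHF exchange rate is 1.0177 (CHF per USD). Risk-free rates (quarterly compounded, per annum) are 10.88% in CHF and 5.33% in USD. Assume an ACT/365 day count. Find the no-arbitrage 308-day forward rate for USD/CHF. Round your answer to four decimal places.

1.0655

By covered interest parity, F = S · (1+r_CHF/4)^(4T) / (1+r_USD/4)^(4T)
= 1.0177 × 1.094812 / 1.045693 = 1.0177 × 1.046973
F = 1.0655 CHF per USD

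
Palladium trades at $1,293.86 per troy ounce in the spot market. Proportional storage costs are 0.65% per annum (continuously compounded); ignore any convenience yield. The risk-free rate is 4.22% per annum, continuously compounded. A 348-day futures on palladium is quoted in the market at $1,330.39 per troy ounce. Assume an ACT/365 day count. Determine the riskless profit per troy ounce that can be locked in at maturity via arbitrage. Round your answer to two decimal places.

Fair futures: F* = S·e^(carry·T), with carry = (r + u) = 0.0422 + 0.0065 = 0.0487
F* = 1293.86 · e^(0.0487 × 348/365) = 1293.86 · e^0.04643178 = 1293.86 × 1.04752661 = $1355.3528
Market $1330.39 < fair $1355.3528: forward underpriced → reverse cash-and-carry (short spot, go long the forward).
At maturity, profit = |F_mkt − F*| = |1330.39 − 1355.3528| = $24.96 per troy ounce

$24.96 per troy ounce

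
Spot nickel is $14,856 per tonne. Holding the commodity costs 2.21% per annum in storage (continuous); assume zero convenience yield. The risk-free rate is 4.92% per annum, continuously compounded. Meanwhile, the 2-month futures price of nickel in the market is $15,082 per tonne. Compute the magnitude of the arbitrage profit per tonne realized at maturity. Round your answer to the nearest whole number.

Fair futures: F* = S·e^(carry·T), with carry = (r + u) = 0.0492 + 0.0221 = 0.0713
F* = 14856 · e^(0.0713 × 2/12) = 14856 · e^0.011883 = 14856 × 1.011954 = $15033.5886
Market $15082 > fair $15033.5886: forward overpriced → cash-and-carry (buy spot, short the forward).
At maturity, profit = |F_mkt − F*| = |15082 − 15033.5886| = $48 per tonne

$48 per tonne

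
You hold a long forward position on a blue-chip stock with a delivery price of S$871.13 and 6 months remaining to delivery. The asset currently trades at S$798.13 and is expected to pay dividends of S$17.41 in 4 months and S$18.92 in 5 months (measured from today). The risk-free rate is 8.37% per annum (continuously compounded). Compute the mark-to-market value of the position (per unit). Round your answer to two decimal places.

PV(remaining dividends) I = 17.41·e^(−0.0837·4/12) + 18.92·e^(−0.0837·5/12) = 35.2025
Current forward F = (S − I)·e^(rT) = (798.13 − 35.2025)·e^(0.0837·6/12) = 762.9275 × 1.042738 = 795.5335
Value (long) = (F − K)·e^(−rT) = (795.5335 − 871.13) × 0.959014 = -72.4981
Value = -S$72.50

-S$72.50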